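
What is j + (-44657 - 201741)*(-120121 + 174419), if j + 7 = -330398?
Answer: -13379249009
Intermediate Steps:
j = -330405 (j = -7 - 330398 = -330405)
j + (-44657 - 201741)*(-120121 + 174419) = -330405 + (-44657 - 201741)*(-120121 + 174419) = -330405 - 246398*54298 = -330405 - 13378918604 = -13379249009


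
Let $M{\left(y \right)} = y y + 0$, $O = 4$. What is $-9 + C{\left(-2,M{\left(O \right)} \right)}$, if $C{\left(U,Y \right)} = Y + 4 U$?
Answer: $-1$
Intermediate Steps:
$M{\left(y \right)} = y^{2}$ ($M{\left(y \right)} = y^{2} + 0 = y^{2}$)
$-9 + C{\left(-2,M{\left(O \right)} \right)} = -9 + \left(4^{2} + 4 \left(-2\right)\right) = -9 + \left(16 - 8\right) = -9 + 8 = -1$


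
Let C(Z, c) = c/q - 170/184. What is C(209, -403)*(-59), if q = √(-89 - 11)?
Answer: 5015/92 - 23777*I/10 ≈ 54.511 - 2377.7*I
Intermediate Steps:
q = 10*I (q = √(-100) = 10*I ≈ 10.0*I)
C(Z, c) = -85/92 - I*c/10 (C(Z, c) = c/((10*I)) - 170/184 = c*(-I/10) - 170*1/184 = -I*c/10 - 85/92 = -85/92 - I*c/10)
C(209, -403)*(-59) = (-85/92 - ⅒*I*(-403))*(-59) = (-85/92 + 403*I/10)*(-59) = 5015/92 - 23777*I/10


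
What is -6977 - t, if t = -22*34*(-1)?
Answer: -7725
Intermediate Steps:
t = 748 (t = -748*(-1) = 748)
-6977 - t = -6977 - 1*748 = -6977 - 748 = -7725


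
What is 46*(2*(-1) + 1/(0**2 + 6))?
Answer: -253/3 ≈ -84.333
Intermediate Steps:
46*(2*(-1) + 1/(0**2 + 6)) = 46*(-2 + 1/(0 + 6)) = 46*(-2 + 1/6) = 46*(-11/6) = -253/3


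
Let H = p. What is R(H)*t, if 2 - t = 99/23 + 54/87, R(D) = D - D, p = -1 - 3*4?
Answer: 0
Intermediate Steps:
p = -13 (p = -1 - 12 = -13)
H = -13
R(D) = 0
t = -1951/667 (t = 2 - (99/23 + 54/87) = 2 - (99*(1/23) + 54*(1/87)) = 2 - (99/23 + 18/29) = 2 - 1*3285/667 = 2 - 3285/667 = -1951/667 ≈ -2.9250)
R(H)*t = 0*(-1951/667) = 0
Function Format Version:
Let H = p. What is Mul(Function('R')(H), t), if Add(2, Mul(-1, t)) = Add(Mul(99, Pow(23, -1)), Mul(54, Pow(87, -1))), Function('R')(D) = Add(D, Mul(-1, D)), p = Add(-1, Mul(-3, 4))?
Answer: 0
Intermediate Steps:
p = -13 (p = Add(-1, -12) = -13)
H = -13
Function('R')(D) = 0
t = Rational(-1951, 667) (t = Add(2, Mul(-1, Add(Mul(99, Pow(23, -1)), Mul(54, Pow(87, -1))))) = Add(2, Mul(-1, Add(Mul(99, Rational(1, 23)), Mul(54, Rational(1, 87))))) = Add(2, Mul(-1, Add(Rational(99, 23), Rational(18, 29)))) = Add(2, Mul(-1, Rational(3285, 667))) = Add(2, Rational(-3285, 667)) = Rational(-1951, 667) ≈ -2.9250)
Mul(Function('R')(H), t) = Mul(0, Rational(-1951, 667)) = 0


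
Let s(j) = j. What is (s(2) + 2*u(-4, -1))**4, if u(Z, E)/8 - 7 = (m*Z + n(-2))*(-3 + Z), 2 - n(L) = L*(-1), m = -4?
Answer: 7928076387856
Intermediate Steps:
n(L) = 2 + L (n(L) = 2 - L*(-1) = 2 - (-1)*L = 2 + L)
u(Z, E) = 56 - 32*Z*(-3 + Z) (u(Z, E) = 56 + 8*((-4*Z + (2 - 2))*(-3 + Z)) = 56 + 8*((-4*Z + 0)*(-3 + Z)) = 56 + 8*((-4*Z)*(-3 + Z)) = 56 + 8*(-4*Z*(-3 + Z)) = 56 - 32*Z*(-3 + Z))
(s(2) + 2*u(-4, -1))**4 = (2 + 2*(56 - 32*(-4)**2 + 96*(-4)))**4 = (2 + 2*(56 - 32*16 - 384))**4 = (2 + 2*(56 - 512 - 384))**4 = (2 + 2*(-840))**4 = (2 - 1680)**4 = (-1678)**4 = 7928076387856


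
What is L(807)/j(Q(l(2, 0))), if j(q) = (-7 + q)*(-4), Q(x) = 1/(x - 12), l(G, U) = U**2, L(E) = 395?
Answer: 237/17 ≈ 13.941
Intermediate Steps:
Q(x) = 1/(-12 + x)
j(q) = 28 - 4*q
L(807)/j(Q(l(2, 0))) = 395/(28 - 4/(-12 + 0**2)) = 395/(28 - 4/(-12 + 0)) = 395/(28 - 4/(-12)) = 395/(28 - 4*(-1/12)) = 395/(28 + 1/3) = 395/(85/3) = 395*(3/85) = 237/17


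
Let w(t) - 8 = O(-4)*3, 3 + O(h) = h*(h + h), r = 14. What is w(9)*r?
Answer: 1330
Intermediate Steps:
O(h) = -3 + 2*h² (O(h) = -3 + h*(h + h) = -3 + h*(2*h) = -3 + 2*h²)
w(t) = 95 (w(t) = 8 + (-3 + 2*(-4)²)*3 = 8 + (-3 + 2*16)*3 = 8 + (-3 + 32)*3 = 8 + 29*3 = 8 + 87 = 95)
w(9)*r = 95*14 = 1330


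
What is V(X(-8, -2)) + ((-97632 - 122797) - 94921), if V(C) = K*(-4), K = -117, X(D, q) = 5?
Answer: -314882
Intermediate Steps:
V(C) = 468 (V(C) = -117*(-4) = 468)
V(X(-8, -2)) + ((-97632 - 122797) - 94921) = 468 + ((-97632 - 122797) - 94921) = 468 + (-220429 - 94921) = 468 - 315350 = -314882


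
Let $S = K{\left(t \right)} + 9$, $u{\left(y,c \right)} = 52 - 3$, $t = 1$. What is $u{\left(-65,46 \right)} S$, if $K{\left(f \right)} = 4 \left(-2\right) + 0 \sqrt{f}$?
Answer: $49$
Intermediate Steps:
$u{\left(y,c \right)} = 49$
$K{\left(f \right)} = -8$ ($K{\left(f \right)} = -8 + 0 = -8$)
$S = 1$ ($S = -8 + 9 = 1$)
$u{\left(-65,46 \right)} S = 49 \cdot 1 = 49$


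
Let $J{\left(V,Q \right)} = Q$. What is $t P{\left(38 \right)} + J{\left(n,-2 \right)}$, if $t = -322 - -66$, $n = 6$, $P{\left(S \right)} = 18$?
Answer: $-4610$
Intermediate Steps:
$t = -256$ ($t = -322 + 66 = -256$)
$t P{\left(38 \right)} + J{\left(n,-2 \right)} = \left(-256\right) 18 - 2 = -4608 - 2 = -4610$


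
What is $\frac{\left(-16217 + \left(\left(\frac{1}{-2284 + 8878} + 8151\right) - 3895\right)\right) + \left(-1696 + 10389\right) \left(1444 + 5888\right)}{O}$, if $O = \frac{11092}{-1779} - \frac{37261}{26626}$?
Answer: $- \frac{3317341609082695399}{397423579189} \approx -8.3471 \cdot 10^{6}$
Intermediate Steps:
$O = - \frac{361622911}{47367654}$ ($O = 11092 \left(- \frac{1}{1779}\right) - \frac{37261}{26626} = - \frac{11092}{1779} - \frac{37261}{26626} = - \frac{361622911}{47367654} \approx -7.6344$)
$\frac{\left(-16217 + \left(\left(\frac{1}{-2284 + 8878} + 8151\right) - 3895\right)\right) + \left(-1696 + 10389\right) \left(1444 + 5888\right)}{O} = \frac{\left(-16217 + \left(\left(\frac{1}{-2284 + 8878} + 8151\right) - 3895\right)\right) + \left(-1696 + 10389\right) \left(1444 + 5888\right)}{- \frac{361622911}{47367654}} = \left(\left(-16217 + \left(\left(\frac{1}{6594} + 8151\right) - 3895\right)\right) + 8693 \cdot 7332\right) \left(- \frac{47367654}{361622911}\right) = \left(\left(-16217 + \left(\left(\frac{1}{6594} + 8151\right) - 3895\right)\right) + 63737076\right) \left(- \frac{47367654}{361622911}\right) = \left(\left(-16217 + \left(\frac{53747695}{6594} - 3895\right)\right) + 63737076\right) \left(- \frac{47367654}{361622911}\right) = \left(\left(-16217 + \frac{28064065}{6594}\right) + 63737076\right) \left(- \frac{47367654}{361622911}\right) = \left(- \frac{78870833}{6594} + 63737076\right) \left(- \frac{47367654}{361622911}\right) = \frac{420203408311}{6594} \left(- \frac{47367654}{361622911}\right) = - \frac{3317341609082695399}{397423579189}$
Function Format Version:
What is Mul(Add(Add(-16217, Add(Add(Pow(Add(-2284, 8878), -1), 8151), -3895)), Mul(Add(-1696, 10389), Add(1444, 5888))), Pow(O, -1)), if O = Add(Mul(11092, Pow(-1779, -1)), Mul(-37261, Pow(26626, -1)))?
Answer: Rational(-3317341609082695399, 397423579189) ≈ -8.3471e+6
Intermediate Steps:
O = Rational(-361622911, 47367654) (O = Add(Mul(11092, Rational(-1, 1779)), Mul(-37261, Rational(1, 26626))) = Add(Rational(-11092, 1779), Rational(-37261, 26626)) = Rational(-361622911, 47367654) ≈ -7.6344)
Mul(Add(Add(-16217, Add(Add(Pow(Add(-2284, 8878), -1), 8151), -3895)), Mul(Add(-1696, 10389), Add(1444, 5888))), Pow(O, -1)) = Mul(Add(Add(-16217, Add(Add(Pow(Add(-2284, 8878), -1), 8151), -3895)), Mul(Add(-1696, 10389), Add(1444, 5888))), Pow(Rational(-361622911, 47367654), -1)) = Mul(Add(Add(-16217, Add(Add(Pow(6594, -1), 8151), -3895)), Mul(8693, 7332)), Rational(-47367654, 361622911)) = Mul(Add(Add(-16217, Add(Add(Rational(1, 6594), 8151), -3895)), 63737076), Rational(-47367654, 361622911)) = Mul(Add(Add(-16217, Add(Rational(53747695, 6594), -3895)), 63737076), Rational(-47367654, 361622911)) = Mul(Add(Add(-16217, Rational(28064065, 6594)), 63737076), Rational(-47367654, 361622911)) = Mul(Add(Rational(-78870833, 6594), 63737076), Rational(-47367654, 361622911)) = Mul(Rational(420203408311, 6594), Rational(-47367654, 361622911)) = Rational(-3317341609082695399, 397423579189)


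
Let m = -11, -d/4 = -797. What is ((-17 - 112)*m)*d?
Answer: 4523772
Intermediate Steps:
d = 3188 (d = -4*(-797) = 3188)
((-17 - 112)*m)*d = ((-17 - 112)*(-11))*3188 = -129*(-11)*3188 = 1419*3188 = 4523772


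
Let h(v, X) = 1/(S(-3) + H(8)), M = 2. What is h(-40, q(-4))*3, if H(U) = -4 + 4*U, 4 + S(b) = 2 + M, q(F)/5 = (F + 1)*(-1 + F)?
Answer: 3/28 ≈ 0.10714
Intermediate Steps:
q(F) = 5*(1 + F)*(-1 + F) (q(F) = 5*((F + 1)*(-1 + F)) = 5*((1 + F)*(-1 + F)) = 5*(1 + F)*(-1 + F))
S(b) = 0 (S(b) = -4 + (2 + 2) = -4 + 4 = 0)
h(v, X) = 1/28 (h(v, X) = 1/(0 + (-4 + 4*8)) = 1/(0 + (-4 + 32)) = 1/(0 + 28) = 1/28)
h(-40, q(-4))*3 = (1/28)*3 = 3/28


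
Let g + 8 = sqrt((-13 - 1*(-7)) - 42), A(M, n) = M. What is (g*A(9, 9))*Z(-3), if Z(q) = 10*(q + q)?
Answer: 4320 - 2160*I*sqrt(3) ≈ 4320.0 - 3741.2*I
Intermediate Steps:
g = -8 + 4*I*sqrt(3) (g = -8 + sqrt((-13 - 1*(-7)) - 42) = -8 + sqrt((-13 + 7) - 42) = -8 + sqrt(-6 - 42) = -8 + sqrt(-48) = -8 + 4*I*sqrt(3) ≈ -8.0 + 6.9282*I)
Z(q) = 20*q (Z(q) = 10*(2*q) = 20*q)
(g*A(9, 9))*Z(-3) = ((-8 + 4*I*sqrt(3))*9)*(20*(-3)) = (-72 + 36*I*sqrt(3))*(-60) = 4320 - 2160*I*sqrt(3)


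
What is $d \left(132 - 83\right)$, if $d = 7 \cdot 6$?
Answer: $2058$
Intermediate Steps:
$d = 42$
$d \left(132 - 83\right) = 42 \left(132 - 83\right) = 42 \cdot 49 = 2058$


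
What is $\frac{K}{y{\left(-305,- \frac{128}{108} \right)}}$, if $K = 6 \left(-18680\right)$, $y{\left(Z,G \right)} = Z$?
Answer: $\frac{22416}{61} \approx 367.48$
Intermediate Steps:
$K = -112080$
$\frac{K}{y{\left(-305,- \frac{128}{108} \right)}} = - \frac{112080}{-305} = \left(-112080\right) \left(- \frac{1}{305}\right) = \frac{22416}{61}$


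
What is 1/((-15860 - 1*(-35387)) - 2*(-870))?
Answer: 1/21267 ≈ 4.7021e-5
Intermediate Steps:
1/((-15860 - 1*(-35387)) - 2*(-870)) = 1/((-15860 + 35387) + 1740) = 1/(19527 + 1740) = 1/21267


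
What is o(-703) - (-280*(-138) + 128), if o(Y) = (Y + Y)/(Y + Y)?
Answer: -38767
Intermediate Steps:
o(Y) = 1 (o(Y) = (2*Y)/((2*Y)) = (2*Y)*(1/(2*Y)) = 1)
o(-703) - (-280*(-138) + 128) = 1 - (-280*(-138) + 128) = 1 - (38640 + 128) = 1 - 1*38768 = 1 - 38768 = -38767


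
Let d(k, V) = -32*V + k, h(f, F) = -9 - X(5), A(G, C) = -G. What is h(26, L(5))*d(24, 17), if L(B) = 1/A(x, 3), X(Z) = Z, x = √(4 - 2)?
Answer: 7280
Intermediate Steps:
x = √2 ≈ 1.4142
L(B) = -√2/2 (L(B) = 1/(-√2) = -√2/2)
h(f, F) = -14 (h(f, F) = -9 - 1*5 = -9 - 5 = -14)
d(k, V) = k - 32*V
h(26, L(5))*d(24, 17) = -14*(24 - 32*17) = -14*(24 - 544) = -14*(-520) = 7280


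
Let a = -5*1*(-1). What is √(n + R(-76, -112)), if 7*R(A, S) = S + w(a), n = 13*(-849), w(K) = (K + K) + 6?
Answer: 9*I*√6685/7 ≈ 105.12*I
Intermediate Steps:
a = 5 (a = -5*(-1) = 5)
w(K) = 6 + 2*K (w(K) = 2*K + 6 = 6 + 2*K)
n = -11037
R(A, S) = 16/7 + S/7 (R(A, S) = (S + (6 + 2*5))/7 = (S + (6 + 10))/7 = (S + 16)/7 = (16 + S)/7 = 16/7 + S/7)
√(n + R(-76, -112)) = √(-11037 + (16/7 + (⅐)*(-112))) = √(-11037 + (16/7 - 16)) = √(-11037 - 96/7) = √(-77355/7) = 9*I*√6685/7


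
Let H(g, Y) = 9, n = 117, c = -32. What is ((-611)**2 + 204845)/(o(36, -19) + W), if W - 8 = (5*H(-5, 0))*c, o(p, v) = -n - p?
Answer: -578166/1585 ≈ -364.77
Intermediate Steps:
o(p, v) = -117 - p (o(p, v) = -1*117 - p = -117 - p)
W = -1432 (W = 8 + (5*9)*(-32) = 8 + 45*(-32) = 8 - 1440 = -1432)
((-611)**2 + 204845)/(o(36, -19) + W) = ((-611)**2 + 204845)/((-117 - 1*36) - 1432) = (373321 + 204845)/((-117 - 36) - 1432) = 578166/(-153 - 1432) = 578166/(-1585) = 578166*(-1/1585) = -578166/1585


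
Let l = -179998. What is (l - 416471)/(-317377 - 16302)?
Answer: 596469/333679 ≈ 1.7876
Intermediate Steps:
(l - 416471)/(-317377 - 16302) = (-179998 - 416471)/(-317377 - 16302) = -596469/(-333679) = -596469*(-1/333679) = 596469/333679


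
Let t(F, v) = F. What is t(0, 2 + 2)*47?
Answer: 0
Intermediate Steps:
t(0, 2 + 2)*47 = 0*47 = 0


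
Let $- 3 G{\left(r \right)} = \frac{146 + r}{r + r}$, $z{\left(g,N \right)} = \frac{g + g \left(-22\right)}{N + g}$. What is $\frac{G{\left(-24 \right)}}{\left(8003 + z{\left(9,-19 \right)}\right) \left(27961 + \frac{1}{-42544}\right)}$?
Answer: $\frac{3243980}{858837051715293} \approx 3.7772 \cdot 10^{-9}$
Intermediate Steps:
$z{\left(g,N \right)} = - \frac{21 g}{N + g}$ ($z{\left(g,N \right)} = \frac{g - 22 g}{N + g} = \frac{\left(-21\right) g}{N + g} = - \frac{21 g}{N + g}$)
$G{\left(r \right)} = - \frac{146 + r}{6 r}$ ($G{\left(r \right)} = - \frac{\left(146 + r\right) \frac{1}{r + r}}{3} = - \frac{\left(146 + r\right) \frac{1}{2 r}}{3} = - \frac{\frac{1}{2} \frac{1}{r} \left(146 + r\right)}{3} = - \frac{146 + r}{6 r}$)
$\frac{G{\left(-24 \right)}}{\left(8003 + z{\left(9,-19 \right)}\right) \left(27961 + \frac{1}{-42544}\right)} = \frac{\frac{1}{6} \frac{1}{-24} \left(-146 - -24\right)}{\left(8003 - \frac{189}{-19 + 9}\right) \left(27961 + \frac{1}{-42544}\right)} = \frac{\frac{1}{6} \left(- \frac{1}{24}\right) \left(-146 + 24\right)}{\left(8003 - \frac{189}{-10}\right) \left(27961 - \frac{1}{42544}\right)} = \frac{\frac{1}{6} \left(- \frac{1}{24}\right) \left(-122\right)}{\left(8003 - 189 \left(- \frac{1}{10}\right)\right) \frac{1189572783}{42544}} = \frac{61}{72 \left(8003 + \frac{189}{10}\right) \frac{1189572783}{42544}} = \frac{61}{72 \cdot \frac{80219}{10} \cdot \frac{1189572783}{42544}} = \frac{61}{72 \cdot \frac{95426339079477}{425440}} = \frac{61}{72} \cdot \frac{425440}{95426339079477} = \frac{3243980}{858837051715293}$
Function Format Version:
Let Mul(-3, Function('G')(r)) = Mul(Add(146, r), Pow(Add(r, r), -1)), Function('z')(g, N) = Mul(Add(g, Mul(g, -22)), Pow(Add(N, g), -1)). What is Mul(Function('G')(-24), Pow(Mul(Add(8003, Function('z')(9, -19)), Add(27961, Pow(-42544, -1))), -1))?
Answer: Rational(3243980, 858837051715293) ≈ 3.7772e-9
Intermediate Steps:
Function('z')(g, N) = Mul(-21, g, Pow(Add(N, g), -1)) (Function('z')(g, N) = Mul(Add(g, Mul(-22, g)), Pow(Add(N, g), -1)) = Mul(Mul(-21, g), Pow(Add(N, g), -1)) = Mul(-21, g, Pow(Add(N, g), -1)))
Function('G')(r) = Mul(Rational(-1, 6), Pow(r, -1), Add(146, r)) (Function('G')(r) = Mul(Rational(-1, 3), Mul(Add(146, r), Pow(Add(r, r), -1))) = Mul(Rational(-1, 3), Mul(Add(146, r), Pow(Mul(2, r), -1))) = Mul(Rational(-1, 3), Mul(Add(146, r), Mul(Rational(1, 2), Pow(r, -1)))) = Mul(Rational(-1, 3), Mul(Rational(1, 2), Pow(r, -1), Add(146, r))) = Mul(Rational(-1, 6), Pow(r, -1), Add(146, r)))
Mul(Function('G')(-24), Pow(Mul(Add(8003, Function('z')(9, -19)), Add(27961, Pow(-42544, -1))), -1)) = Mul(Mul(Rational(1, 6), Pow(-24, -1), Add(-146, Mul(-1, -24))), Pow(Mul(Add(8003, Mul(-21, 9, Pow(Add(-19, 9), -1))), Add(27961, Pow(-42544, -1))), -1)) = Mul(Mul(Rational(1, 6), Rational(-1, 24), Add(-146, 24)), Pow(Mul(Add(8003, Mul(-21, 9, Pow(-10, -1))), Add(27961, Rational(-1, 42544))), -1)) = Mul(Mul(Rational(1, 6), Rational(-1, 24), -122), Pow(Mul(Add(8003, Mul(-21, 9, Rational(-1, 10))), Rational(1189572783, 42544)), -1)) = Mul(Rational(61, 72), Pow(Mul(Add(8003, Rational(189, 10)), Rational(1189572783, 42544)), -1)) = Mul(Rational(61, 72), Pow(Mul(Rational(80219, 10), Rational(1189572783, 42544)), -1)) = Mul(Rational(61, 72), Pow(Rational(95426339079477, 425440), -1)) = Mul(Rational(61, 72), Rational(425440, 95426339079477)) = Rational(3243980, 858837051715293)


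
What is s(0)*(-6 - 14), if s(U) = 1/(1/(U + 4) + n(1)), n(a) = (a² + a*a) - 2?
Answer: -80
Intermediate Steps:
n(a) = -2 + 2*a² (n(a) = (a² + a²) - 2 = 2*a² - 2 = -2 + 2*a²)
s(U) = 4 + U (s(U) = 1/(1/(U + 4) + (-2 + 2*1²)) = 1/(1/(4 + U) + (-2 + 2*1)) = 1/(1/(4 + U) + (-2 + 2)) = 1/(1/(4 + U) + 0) = 1/(1/(4 + U)) = 4 + U)
s(0)*(-6 - 14) = (4 + 0)*(-6 - 14) = 4*(-20) = -80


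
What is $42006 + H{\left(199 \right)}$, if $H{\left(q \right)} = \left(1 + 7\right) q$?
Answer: $43598$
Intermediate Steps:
$H{\left(q \right)} = 8 q$
$42006 + H{\left(199 \right)} = 42006 + 8 \cdot 199 = 42006 + 1592 = 43598$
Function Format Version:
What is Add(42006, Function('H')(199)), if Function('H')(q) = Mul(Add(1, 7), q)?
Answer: 43598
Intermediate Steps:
Function('H')(q) = Mul(8, q)
Add(42006, Function('H')(199)) = Add(42006, Mul(8, 199)) = Add(42006, 1592) = 43598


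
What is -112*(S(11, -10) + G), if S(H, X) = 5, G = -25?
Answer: 2240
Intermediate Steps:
-112*(S(11, -10) + G) = -112*(5 - 25) = -112*(-20) = 2240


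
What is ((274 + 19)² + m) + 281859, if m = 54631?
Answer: 422339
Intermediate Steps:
((274 + 19)² + m) + 281859 = ((274 + 19)² + 54631) + 281859 = (293² + 54631) + 281859 = (85849 + 54631) + 281859 = 140480 + 281859 = 422339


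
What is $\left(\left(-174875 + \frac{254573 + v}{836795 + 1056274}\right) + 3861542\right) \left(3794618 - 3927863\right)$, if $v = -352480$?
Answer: $- \frac{103325796288682380}{210341} \approx -4.9123 \cdot 10^{11}$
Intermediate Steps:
$\left(\left(-174875 + \frac{254573 + v}{836795 + 1056274}\right) + 3861542\right) \left(3794618 - 3927863\right) = \left(\left(-174875 + \frac{254573 - 352480}{836795 + 1056274}\right) + 3861542\right) \left(3794618 - 3927863\right) = \left(\left(-174875 - \frac{97907}{1893069}\right) + 3861542\right) \left(-133245\right) = \left(- \frac{331050539282}{1893069} + 3861542\right) \left(-133245\right) = \frac{6979114913116}{1893069} \left(-133245\right) = - \frac{103325796288682380}{210341}$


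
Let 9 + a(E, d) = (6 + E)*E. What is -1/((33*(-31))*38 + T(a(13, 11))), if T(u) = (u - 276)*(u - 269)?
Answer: 1/37696 ≈ 2.6528e-5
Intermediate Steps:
a(E, d) = -9 + E*(6 + E) (a(E, d) = -9 + (6 + E)*E = -9 + E*(6 + E))
T(u) = (-276 + u)*(-269 + u)
-1/((33*(-31))*38 + T(a(13, 11))) = -1/((33*(-31))*38 + (74244 + (-9 + 13**2 + 6*13)**2 - 545*(-9 + 13**2 + 6*13))) = -1/(-1023*38 + (74244 + (-9 + 169 + 78)**2 - 545*(-9 + 169 + 78))) = -1/(-38874 + (74244 + 238**2 - 545*238)) = -1/(-38874 + (74244 + 56644 - 129710)) = -1/(-38874 + 1178) = -1/(-37696) = -1*(-1/37696) = 1/37696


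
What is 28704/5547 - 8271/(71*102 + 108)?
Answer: 18343907/4530050 ≈ 4.0494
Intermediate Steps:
28704/5547 - 8271/(71*102 + 108) = 28704*(1/5547) - 8271/(7242 + 108) = 9568/1849 - 8271/7350 = 9568/1849 - 8271*1/7350 = 9568/1849 - 2757/2450 = 18343907/4530050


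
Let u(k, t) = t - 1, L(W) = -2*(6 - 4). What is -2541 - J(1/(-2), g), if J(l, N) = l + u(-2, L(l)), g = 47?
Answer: -5071/2 ≈ -2535.5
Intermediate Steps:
L(W) = -4 (L(W) = -2*2 = -4)
u(k, t) = -1 + t
J(l, N) = -5 + l (J(l, N) = l + (-1 - 4) = l - 5 = -5 + l)
-2541 - J(1/(-2), g) = -2541 - (-5 + 1/(-2)) = -2541 - (-5 - ½) = -2541 - 1*(-11/2) = -2541 + 11/2 = -5071/2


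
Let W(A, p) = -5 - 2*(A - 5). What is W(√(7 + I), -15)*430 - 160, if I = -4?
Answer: 1990 - 860*√3 ≈ 500.44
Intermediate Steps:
W(A, p) = 5 - 2*A (W(A, p) = -5 - 2*(-5 + A) = -5 - (-10 + 2*A) = -5 + (10 - 2*A) = 5 - 2*A)
W(√(7 + I), -15)*430 - 160 = (5 - 2*√(7 - 4))*430 - 160 = (5 - 2*√3)*430 - 160 = (2150 - 860*√3) - 160 = 1990 - 860*√3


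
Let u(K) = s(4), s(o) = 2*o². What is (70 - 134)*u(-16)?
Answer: -2048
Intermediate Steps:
u(K) = 32 (u(K) = 2*4² = 2*16 = 32)
(70 - 134)*u(-16) = (70 - 134)*32 = -64*32 = -2048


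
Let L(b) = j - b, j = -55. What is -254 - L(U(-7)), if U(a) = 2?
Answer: -197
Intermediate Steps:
L(b) = -55 - b
-254 - L(U(-7)) = -254 - (-55 - 1*2) = -254 - (-55 - 2) = -254 - 1*(-57) = -254 + 57 = -197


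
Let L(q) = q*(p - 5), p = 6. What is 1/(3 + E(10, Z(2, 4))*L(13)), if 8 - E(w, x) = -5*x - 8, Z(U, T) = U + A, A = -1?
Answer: 1/276 ≈ 0.0036232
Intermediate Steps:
Z(U, T) = -1 + U (Z(U, T) = U - 1 = -1 + U)
L(q) = q (L(q) = q*(6 - 5) = q*1 = q)
E(w, x) = 16 + 5*x (E(w, x) = 8 - (-5*x - 8) = 8 - (-8 - 5*x) = 8 + (8 + 5*x) = 16 + 5*x)
1/(3 + E(10, Z(2, 4))*L(13)) = 1/(3 + (16 + 5*(-1 + 2))*13) = 1/(3 + (16 + 5*1)*13) = 1/(3 + (16 + 5)*13) = 1/(3 + 21*13) = 1/(3 + 273) = 1/276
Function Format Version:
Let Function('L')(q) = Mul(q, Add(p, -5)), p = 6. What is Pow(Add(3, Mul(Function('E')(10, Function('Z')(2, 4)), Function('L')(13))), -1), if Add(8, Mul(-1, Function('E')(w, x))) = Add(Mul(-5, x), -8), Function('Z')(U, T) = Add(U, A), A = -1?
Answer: Rational(1, 276) ≈ 0.0036232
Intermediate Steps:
Function('Z')(U, T) = Add(-1, U) (Function('Z')(U, T) = Add(U, -1) = Add(-1, U))
Function('L')(q) = q (Function('L')(q) = Mul(q, Add(6, -5)) = Mul(q, 1) = q)
Function('E')(w, x) = Add(16, Mul(5, x)) (Function('E')(w, x) = Add(8, Mul(-1, Add(Mul(-5, x), -8))) = Add(8, Mul(-1, Add(-8, Mul(-5, x)))) = Add(8, Add(8, Mul(5, x))) = Add(16, Mul(5, x)))
Pow(Add(3, Mul(Function('E')(10, Function('Z')(2, 4)), Function('L')(13))), -1) = Pow(Add(3, Mul(Add(16, Mul(5, Add(-1, 2))), 13)), -1) = Pow(Add(3, Mul(Add(16, Mul(5, 1)), 13)), -1) = Pow(Add(3, Mul(Add(16, 5), 13)), -1) = Pow(Add(3, Mul(21, 13)), -1) = Pow(Add(3, 273), -1) = Pow(276, -1) = Rational(1, 276)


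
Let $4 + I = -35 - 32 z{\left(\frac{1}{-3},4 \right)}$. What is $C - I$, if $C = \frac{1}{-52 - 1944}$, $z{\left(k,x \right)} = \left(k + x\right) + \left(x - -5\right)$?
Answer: $\frac{2660665}{5988} \approx 444.33$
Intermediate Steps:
$z{\left(k,x \right)} = 5 + k + 2 x$ ($z{\left(k,x \right)} = \left(k + x\right) + \left(x + 5\right) = \left(k + x\right) + \left(5 + x\right) = 5 + k + 2 x$)
$I = - \frac{1333}{3}$ ($I = -4 - \left(35 + 32 \left(5 + \frac{1}{-3} + 2 \cdot 4\right)\right) = -4 - \left(35 + 32 \left(5 - \frac{1}{3} + 8\right)\right) = -4 - \frac{1321}{3} = - \frac{1333}{3} \approx -444.33$)
$C = - \frac{1}{1996}$ ($C = \frac{1}{-1996} = - \frac{1}{1996} \approx -0.000501$)
$C - I = - \frac{1}{1996} - - \frac{1333}{3} = - \frac{1}{1996} + \frac{1333}{3} = \frac{2660665}{5988}$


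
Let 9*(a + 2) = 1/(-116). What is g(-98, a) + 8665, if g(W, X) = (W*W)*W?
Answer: -932527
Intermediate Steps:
a = -2089/1044 (a = -2 + (⅑)/(-116) = -2 + (⅑)*(-1/116) = -2 - 1/1044 = -2089/1044 ≈ -2.0010)
g(W, X) = W³ (g(W, X) = W²*W = W³)
g(-98, a) + 8665 = (-98)³ + 8665 = -941192 + 8665 = -932527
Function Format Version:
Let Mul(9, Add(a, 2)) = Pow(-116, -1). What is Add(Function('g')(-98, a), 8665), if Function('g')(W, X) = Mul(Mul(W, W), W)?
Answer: -932527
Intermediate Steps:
a = Rational(-2089, 1044) (a = Add(-2, Mul(Rational(1, 9), Pow(-116, -1))) = Add(-2, Mul(Rational(1, 9), Rational(-1, 116))) = Add(-2, Rational(-1, 1044)) = Rational(-2089, 1044) ≈ -2.0010)
Function('g')(W, X) = Pow(W, 3) (Function('g')(W, X) = Mul(Pow(W, 2), W) = Pow(W, 3))
Add(Function('g')(-98, a), 8665) = Add(Pow(-98, 3), 8665) = Add(-941192, 8665) = -932527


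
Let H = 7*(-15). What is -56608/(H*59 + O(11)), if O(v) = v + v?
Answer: 56608/6173 ≈ 9.1703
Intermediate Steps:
H = -105
O(v) = 2*v
-56608/(H*59 + O(11)) = -56608/(-105*59 + 2*11) = -56608/(-6195 + 22) = -56608/(-6173) = -56608*(-1/6173) = 56608/6173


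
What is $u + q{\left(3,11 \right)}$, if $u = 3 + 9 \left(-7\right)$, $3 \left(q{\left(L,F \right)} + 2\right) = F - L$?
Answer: $- \frac{178}{3} \approx -59.333$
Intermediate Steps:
$q{\left(L,F \right)} = -2 - \frac{L}{3} + \frac{F}{3}$ ($q{\left(L,F \right)} = -2 + \frac{F - L}{3} = -2 + \left(- \frac{L}{3} + \frac{F}{3}\right) = -2 - \frac{L}{3} + \frac{F}{3}$)
$u = -60$ ($u = 3 - 63 = -60$)
$u + q{\left(3,11 \right)} = -60 - - \frac{2}{3} = -60 + \frac{2}{3} = - \frac{178}{3}$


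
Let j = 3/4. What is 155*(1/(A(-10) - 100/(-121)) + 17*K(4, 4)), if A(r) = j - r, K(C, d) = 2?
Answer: 29602830/5603 ≈ 5283.4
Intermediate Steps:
j = 3/4 (j = 3*(1/4) = 3/4 ≈ 0.75000)
A(r) = 3/4 - r
155*(1/(A(-10) - 100/(-121)) + 17*K(4, 4)) = 155*(1/((3/4 - 1*(-10)) - 100/(-121)) + 17*2) = 155*(1/((3/4 + 10) - 100*(-1/121)) + 34) = 155*(1/(43/4 + 100/121) + 34) = 155*(1/(5603/484) + 34) = 155*(484/5603 + 34) = 155*(190986/5603) = 29602830/5603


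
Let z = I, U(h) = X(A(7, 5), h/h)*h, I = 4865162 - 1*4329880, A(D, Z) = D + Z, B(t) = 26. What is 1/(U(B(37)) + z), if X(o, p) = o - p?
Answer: 1/535568 ≈ 1.8672e-6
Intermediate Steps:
I = 535282 (I = 4865162 - 4329880 = 535282)
U(h) = 11*h (U(h) = ((7 + 5) - h/h)*h = (12 - 1*1)*h = (12 - 1)*h = 11*h)
z = 535282
1/(U(B(37)) + z) = 1/(11*26 + 535282) = 1/(286 + 535282) = 1/535568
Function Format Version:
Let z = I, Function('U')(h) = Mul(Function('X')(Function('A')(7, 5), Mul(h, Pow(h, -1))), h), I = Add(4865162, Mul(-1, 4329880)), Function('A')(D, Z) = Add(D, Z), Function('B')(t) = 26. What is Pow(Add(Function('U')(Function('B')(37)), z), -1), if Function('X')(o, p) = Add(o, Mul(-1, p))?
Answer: Rational(1, 535568) ≈ 1.8672e-6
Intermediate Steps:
I = 535282 (I = Add(4865162, -4329880) = 535282)
Function('U')(h) = Mul(11, h) (Function('U')(h) = Mul(Add(Add(7, 5), Mul(-1, Mul(h, Pow(h, -1)))), h) = Mul(Add(12, Mul(-1, 1)), h) = Mul(Add(12, -1), h) = Mul(11, h))
z = 535282
Pow(Add(Function('U')(Function('B')(37)), z), -1) = Pow(Add(Mul(11, 26), 535282), -1) = Pow(Add(286, 535282), -1) = Pow(535568, -1) = Rational(1, 535568)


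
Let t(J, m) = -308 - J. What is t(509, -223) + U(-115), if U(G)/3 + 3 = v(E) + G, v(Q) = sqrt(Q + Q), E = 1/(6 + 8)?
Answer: -1171 + 3*sqrt(7)/7 ≈ -1169.9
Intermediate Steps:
E = 1/14 ≈ 0.071429
v(Q) = sqrt(2)*sqrt(Q) (v(Q) = sqrt(2*Q) = sqrt(2)*sqrt(Q))
U(G) = -9 + 3*G + 3*sqrt(7)/7 (U(G) = -9 + 3*(sqrt(2)*sqrt(1/14) + G) = -9 + 3*(sqrt(2)*(sqrt(14)/14) + G) = -9 + 3*(sqrt(7)/7 + G) = -9 + 3*(G + sqrt(7)/7) = -9 + (3*G + 3*sqrt(7)/7) = -9 + 3*G + 3*sqrt(7)/7)
t(509, -223) + U(-115) = (-308 - 1*509) + (-9 + 3*(-115) + 3*sqrt(7)/7) = (-308 - 509) + (-9 - 345 + 3*sqrt(7)/7) = -817 + (-354 + 3*sqrt(7)/7) = -1171 + 3*sqrt(7)/7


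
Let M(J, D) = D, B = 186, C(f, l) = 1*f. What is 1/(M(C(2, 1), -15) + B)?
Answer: 1/171 ≈ 0.0058480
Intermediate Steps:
C(f, l) = f
1/(M(C(2, 1), -15) + B) = 1/(-15 + 186) = 1/171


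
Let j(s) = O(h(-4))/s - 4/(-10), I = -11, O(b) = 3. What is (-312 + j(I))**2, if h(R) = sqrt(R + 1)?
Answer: 294225409/3025 ≈ 97265.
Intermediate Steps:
h(R) = sqrt(1 + R)
j(s) = 2/5 + 3/s (j(s) = 3/s - 4/(-10) = 3/s - 4*(-1/10) = 3/s + 2/5 = 2/5 + 3/s)
(-312 + j(I))**2 = (-312 + (2/5 + 3/(-11)))**2 = (-312 + (2/5 + 3*(-1/11)))**2 = (-312 + (2/5 - 3/11))**2 = (-312 + 7/55)**2 = (-17153/55)**2 = 294225409/3025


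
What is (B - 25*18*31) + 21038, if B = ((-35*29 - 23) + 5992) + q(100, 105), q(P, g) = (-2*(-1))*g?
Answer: 12252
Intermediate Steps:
q(P, g) = 2*g
B = 5164 (B = ((-35*29 - 23) + 5992) + 2*105 = ((-1015 - 23) + 5992) + 210 = (-1038 + 5992) + 210 = 4954 + 210 = 5164)
(B - 25*18*31) + 21038 = (5164 - 25*18*31) + 21038 = (5164 - 450*31) + 21038 = (5164 - 13950) + 21038 = -8786 + 21038 = 12252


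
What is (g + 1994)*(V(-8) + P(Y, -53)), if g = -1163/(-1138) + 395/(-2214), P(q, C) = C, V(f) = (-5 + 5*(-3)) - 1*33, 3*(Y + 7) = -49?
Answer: -133190912770/629883 ≈ -2.1145e+5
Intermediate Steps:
Y = -70/3 (Y = -7 + (1/3)*(-49) = -7 - 49/3 = -70/3 ≈ -23.333)
V(f) = -53 (V(f) = (-5 - 15) - 33 = -20 - 33 = -53)
g = 531343/629883 (g = -1163*(-1/1138) + 395*(-1/2214) = 1163/1138 - 395/2214 = 531343/629883 ≈ 0.84356)
(g + 1994)*(V(-8) + P(Y, -53)) = (531343/629883 + 1994)*(-53 - 53) = (1256518045/629883)*(-106) = -133190912770/629883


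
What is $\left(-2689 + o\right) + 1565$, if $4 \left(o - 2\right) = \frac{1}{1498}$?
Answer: $- \frac{6723023}{5992} \approx -1122.0$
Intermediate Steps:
$o = \frac{11985}{5992}$ ($o = 2 + \frac{1}{4 \cdot 1498} = 2 + \frac{1}{4} \cdot \frac{1}{1498} = 2 + \frac{1}{5992} = \frac{11985}{5992} \approx 2.0002$)
$\left(-2689 + o\right) + 1565 = \left(-2689 + \frac{11985}{5992}\right) + 1565 = - \frac{16100503}{5992} + 1565 = - \frac{6723023}{5992}$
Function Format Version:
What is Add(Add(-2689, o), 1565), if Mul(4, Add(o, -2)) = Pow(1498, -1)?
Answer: Rational(-6723023, 5992) ≈ -1122.0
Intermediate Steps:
o = Rational(11985, 5992) (o = Add(2, Mul(Rational(1, 4), Pow(1498, -1))) = Add(2, Mul(Rational(1, 4), Rational(1, 1498))) = Add(2, Rational(1, 5992)) = Rational(11985, 5992) ≈ 2.0002)
Add(Add(-2689, o), 1565) = Add(Add(-2689, Rational(11985, 5992)), 1565) = Add(Rational(-16100503, 5992), 1565) = Rational(-6723023, 5992)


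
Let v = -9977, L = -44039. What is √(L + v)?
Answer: 16*I*√211 ≈ 232.41*I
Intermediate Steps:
√(L + v) = √(-44039 - 9977) = √(-54016) = 16*I*√211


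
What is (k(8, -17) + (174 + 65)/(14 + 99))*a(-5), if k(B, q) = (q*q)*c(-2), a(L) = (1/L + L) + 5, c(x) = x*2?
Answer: 130389/565 ≈ 230.78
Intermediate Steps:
c(x) = 2*x
a(L) = 5 + L + 1/L (a(L) = (L + 1/L) + 5 = 5 + L + 1/L)
k(B, q) = -4*q² (k(B, q) = (q*q)*(2*(-2)) = q²*(-4) = -4*q²)
(k(8, -17) + (174 + 65)/(14 + 99))*a(-5) = (-4*(-17)² + (174 + 65)/(14 + 99))*(5 - 5 + 1/(-5)) = (-4*289 + 239/113)*(5 - 5 - ⅕) = (-1156 + 239*(1/113))*(-⅕) = (-1156 + 239/113)*(-⅕) = -130389/113*(-⅕) = 130389/565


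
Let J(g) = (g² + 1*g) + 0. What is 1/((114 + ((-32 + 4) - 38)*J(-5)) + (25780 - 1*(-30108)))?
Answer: 1/54682 ≈ 1.8288e-5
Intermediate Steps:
J(g) = g + g² (J(g) = (g² + g) + 0 = (g + g²) + 0 = g + g²)
1/((114 + ((-32 + 4) - 38)*J(-5)) + (25780 - 1*(-30108))) = 1/((114 + ((-32 + 4) - 38)*(-5*(1 - 5))) + (25780 - 1*(-30108))) = 1/((114 + (-28 - 38)*(-5*(-4))) + (25780 + 30108)) = 1/((114 - 66*20) + 55888) = 1/((114 - 1320) + 55888) = 1/(-1206 + 55888) = 1/54682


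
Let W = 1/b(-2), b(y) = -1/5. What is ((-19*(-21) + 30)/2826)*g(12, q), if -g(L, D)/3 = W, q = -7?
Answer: 715/314 ≈ 2.2771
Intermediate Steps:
b(y) = -1/5 (b(y) = -1*1/5 = -1/5)
W = -5 (W = 1/(-1/5) = -5)
g(L, D) = 15 (g(L, D) = -3*(-5) = 15)
((-19*(-21) + 30)/2826)*g(12, q) = ((-19*(-21) + 30)/2826)*15 = ((399 + 30)*(1/2826))*15 = (429*(1/2826))*15 = (143/942)*15 = 715/314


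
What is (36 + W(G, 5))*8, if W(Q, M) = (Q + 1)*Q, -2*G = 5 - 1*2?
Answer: 294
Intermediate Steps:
G = -3/2 (G = -(5 - 1*2)/2 = -(5 - 2)/2 = -½*3 = -3/2 ≈ -1.5000)
W(Q, M) = Q*(1 + Q) (W(Q, M) = (1 + Q)*Q = Q*(1 + Q))
(36 + W(G, 5))*8 = (36 - 3*(1 - 3/2)/2)*8 = (36 - 3/2*(-½))*8 = (36 + ¾)*8 = (147/4)*8 = 294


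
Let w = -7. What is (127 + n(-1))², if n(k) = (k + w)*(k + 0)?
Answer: 18225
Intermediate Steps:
n(k) = k*(-7 + k) (n(k) = (k - 7)*(k + 0) = (-7 + k)*k = k*(-7 + k))
(127 + n(-1))² = (127 - (-7 - 1))² = (127 - 1*(-8))² = (127 + 8)² = 135² = 18225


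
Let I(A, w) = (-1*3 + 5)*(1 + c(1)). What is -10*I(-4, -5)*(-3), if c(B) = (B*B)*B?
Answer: 120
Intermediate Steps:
c(B) = B³ (c(B) = B²*B = B³)
I(A, w) = 4 (I(A, w) = (-1*3 + 5)*(1 + 1³) = (-3 + 5)*(1 + 1) = 2*2 = 4)
-10*I(-4, -5)*(-3) = -10*4*(-3) = -40*(-3) = 120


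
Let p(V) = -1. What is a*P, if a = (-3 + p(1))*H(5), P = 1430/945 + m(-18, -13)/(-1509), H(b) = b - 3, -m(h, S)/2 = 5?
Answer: -1155904/95067 ≈ -12.159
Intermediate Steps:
m(h, S) = -10 (m(h, S) = -2*5 = -10)
H(b) = -3 + b
P = 144488/95067 (P = 1430/945 - 10/(-1509) = 1430*(1/945) - 10*(-1/1509) = 286/189 + 10/1509 = 144488/95067 ≈ 1.5199)
a = -8 (a = (-3 - 1)*(-3 + 5) = -4*2 = -8)
a*P = -8*144488/95067 = -1155904/95067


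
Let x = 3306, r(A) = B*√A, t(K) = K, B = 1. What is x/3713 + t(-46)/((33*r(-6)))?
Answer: 3306/3713 + 23*I*√6/99 ≈ 0.89038 + 0.56907*I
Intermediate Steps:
r(A) = √A (r(A) = 1*√A = √A)
x/3713 + t(-46)/((33*r(-6))) = 3306/3713 - 46*(-I*√6/198) = 3306/3713 - (-23)*I*√6/99 = 3306/3713 + 23*I*√6/99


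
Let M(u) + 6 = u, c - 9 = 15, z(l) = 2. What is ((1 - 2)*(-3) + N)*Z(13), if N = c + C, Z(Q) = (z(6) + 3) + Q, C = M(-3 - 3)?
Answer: 270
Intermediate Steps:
c = 24 (c = 9 + 15 = 24)
M(u) = -6 + u
C = -12 (C = -6 + (-3 - 3) = -6 - 6 = -12)
Z(Q) = 5 + Q (Z(Q) = (2 + 3) + Q = 5 + Q)
N = 12 (N = 24 - 12 = 12)
((1 - 2)*(-3) + N)*Z(13) = ((1 - 2)*(-3) + 12)*(5 + 13) = (-1*(-3) + 12)*18 = (3 + 12)*18 = 15*18 = 270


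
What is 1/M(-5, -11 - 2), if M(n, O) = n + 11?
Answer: ⅙ ≈ 0.16667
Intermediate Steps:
M(n, O) = 11 + n
1/M(-5, -11 - 2) = 1/(11 - 5) = 1/6 = ⅙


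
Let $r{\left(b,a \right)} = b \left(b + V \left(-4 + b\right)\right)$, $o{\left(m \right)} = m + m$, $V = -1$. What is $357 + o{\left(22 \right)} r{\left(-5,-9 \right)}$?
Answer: $-523$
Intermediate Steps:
$o{\left(m \right)} = 2 m$
$r{\left(b,a \right)} = 4 b$ ($r{\left(b,a \right)} = b \left(b - \left(-4 + b\right)\right) = b 4 = 4 b$)
$357 + o{\left(22 \right)} r{\left(-5,-9 \right)} = 357 + 2 \cdot 22 \cdot 4 \left(-5\right) = 357 + 44 \left(-20\right) = 357 - 880 = -523$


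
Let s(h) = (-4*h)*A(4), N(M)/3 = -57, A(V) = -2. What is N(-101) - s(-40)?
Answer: 149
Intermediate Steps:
N(M) = -171 (N(M) = 3*(-57) = -171)
s(h) = 8*h (s(h) = -4*h*(-2) = 8*h)
N(-101) - s(-40) = -171 - 8*(-40) = -171 - 1*(-320) = -171 + 320 = 149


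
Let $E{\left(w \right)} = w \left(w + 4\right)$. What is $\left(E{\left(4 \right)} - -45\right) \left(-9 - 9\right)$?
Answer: $-1386$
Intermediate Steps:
$E{\left(w \right)} = w \left(4 + w\right)$
$\left(E{\left(4 \right)} - -45\right) \left(-9 - 9\right) = \left(4 \left(4 + 4\right) - -45\right) \left(-9 - 9\right) = \left(4 \cdot 8 + 45\right) \left(-9 - 9\right) = \left(32 + 45\right) \left(-18\right) = 77 \left(-18\right) = -1386$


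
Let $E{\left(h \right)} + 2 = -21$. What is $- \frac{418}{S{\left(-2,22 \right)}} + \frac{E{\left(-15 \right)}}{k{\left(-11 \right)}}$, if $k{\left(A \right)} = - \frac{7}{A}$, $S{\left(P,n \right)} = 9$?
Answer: $- \frac{5203}{63} \approx -82.587$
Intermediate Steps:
$E{\left(h \right)} = -23$ ($E{\left(h \right)} = -2 - 21 = -23$)
$- \frac{418}{S{\left(-2,22 \right)}} + \frac{E{\left(-15 \right)}}{k{\left(-11 \right)}} = - \frac{418}{9} - \frac{23}{\left(-7\right) \frac{1}{-11}} = \left(-418\right) \frac{1}{9} - \frac{23}{\left(-7\right) \left(- \frac{1}{11}\right)} = - \frac{418}{9} - \frac{23}{\frac{7}{11}} = - \frac{418}{9} - \frac{253}{7} = - \frac{5203}{63}$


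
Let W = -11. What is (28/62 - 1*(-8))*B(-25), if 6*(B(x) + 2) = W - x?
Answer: 262/93 ≈ 2.8172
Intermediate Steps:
B(x) = -23/6 - x/6 (B(x) = -2 + (-11 - x)/6 = -2 + (-11/6 - x/6) = -23/6 - x/6)
(28/62 - 1*(-8))*B(-25) = (28/62 - 1*(-8))*(-23/6 - ⅙*(-25)) = (28*(1/62) + 8)*(-23/6 + 25/6) = (14/31 + 8)*(⅓) = (262/31)*(⅓) = 262/93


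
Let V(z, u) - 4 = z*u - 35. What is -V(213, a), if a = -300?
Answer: 63931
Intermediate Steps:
V(z, u) = -31 + u*z (V(z, u) = 4 + (z*u - 35) = 4 + (u*z - 35) = 4 + (-35 + u*z) = -31 + u*z)
-V(213, a) = -(-31 - 300*213) = -(-31 - 63900) = -1*(-63931) = 63931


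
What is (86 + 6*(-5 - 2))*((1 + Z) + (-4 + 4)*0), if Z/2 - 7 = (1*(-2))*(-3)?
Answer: 1188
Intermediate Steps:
Z = 26 (Z = 14 + 2*((1*(-2))*(-3)) = 14 + 2*(-2*(-3)) = 14 + 2*6 = 14 + 12 = 26)
(86 + 6*(-5 - 2))*((1 + Z) + (-4 + 4)*0) = (86 + 6*(-5 - 2))*((1 + 26) + (-4 + 4)*0) = (86 + 6*(-7))*(27 + 0*0) = (86 - 42)*(27 + 0) = 44*27 = 1188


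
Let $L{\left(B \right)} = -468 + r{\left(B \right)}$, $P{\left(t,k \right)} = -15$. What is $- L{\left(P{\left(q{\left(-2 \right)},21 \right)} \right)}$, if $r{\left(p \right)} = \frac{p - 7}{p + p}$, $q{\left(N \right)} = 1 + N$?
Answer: $\frac{7009}{15} \approx 467.27$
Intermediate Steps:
$r{\left(p \right)} = \frac{-7 + p}{2 p}$
$L{\left(B \right)} = -468 + \frac{-7 + B}{2 B}$
$- L{\left(P{\left(q{\left(-2 \right)},21 \right)} \right)} = - \frac{-7 - -14025}{2 \left(-15\right)} = - \frac{\left(-1\right) \left(-7 + 14025\right)}{2 \cdot 15} = - \frac{\left(-1\right) 14018}{2 \cdot 15} = \left(-1\right) \left(- \frac{7009}{15}\right) = \frac{7009}{15}$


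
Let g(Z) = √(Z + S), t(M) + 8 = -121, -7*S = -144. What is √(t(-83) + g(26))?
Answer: √(-6321 + 7*√2282)/7 ≈ 11.053*I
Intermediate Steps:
S = 144/7 (S = -⅐*(-144) = 144/7 ≈ 20.571)
t(M) = -129 (t(M) = -8 - 121 = -129)
g(Z) = √(144/7 + Z) (g(Z) = √(Z + 144/7) = √(144/7 + Z))
√(t(-83) + g(26)) = √(-129 + √(1008 + 49*26)/7) = √(-129 + √(1008 + 1274)/7) = √(-129 + √2282/7)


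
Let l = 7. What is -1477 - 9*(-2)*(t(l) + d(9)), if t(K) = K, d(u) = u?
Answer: -1189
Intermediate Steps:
-1477 - 9*(-2)*(t(l) + d(9)) = -1477 - 9*(-2)*(7 + 9) = -1477 - (-18)*16 = -1477 - 1*(-288) = -1477 + 288 = -1189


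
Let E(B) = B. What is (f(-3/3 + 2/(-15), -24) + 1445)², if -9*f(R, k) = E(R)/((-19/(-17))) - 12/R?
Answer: 3964318969014244/1901396025 ≈ 2.0850e+6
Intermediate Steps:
f(R, k) = -17*R/171 + 4/(3*R) (f(R, k) = -(R/((-19/(-17))) - 12/R)/9 = -(R/((-19*(-1/17))) - 12/R)/9 = -(R/(19/17) - 12/R)/9 = -(R*(17/19) - 12/R)/9 = -(17*R/19 - 12/R)/9 = -(-12/R + 17*R/19)/9 = -17*R/171 + 4/(3*R))
(f(-3/3 + 2/(-15), -24) + 1445)² = ((228 - 17*(-3/3 + 2/(-15))²)/(171*(-3/3 + 2/(-15))) + 1445)² = ((228 - 17*(-3*⅓ + 2*(-1/15))²)/(171*(-3*⅓ + 2*(-1/15))) + 1445)² = ((228 - 17*(-1 - 2/15)²)/(171*(-1 - 2/15)) + 1445)² = ((228 - 17*(-17/15)²)/(171*(-17/15)) + 1445)² = ((1/171)*(-15/17)*(228 - 17*289/225) + 1445)² = ((1/171)*(-15/17)*(228 - 4913/225) + 1445)² = ((1/171)*(-15/17)*(46387/225) + 1445)² = (-46387/43605 + 1445)² = (62962838/43605)² = 3964318969014244/1901396025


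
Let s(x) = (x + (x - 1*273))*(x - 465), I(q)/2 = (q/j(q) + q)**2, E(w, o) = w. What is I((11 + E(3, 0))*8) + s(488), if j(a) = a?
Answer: 41707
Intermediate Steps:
I(q) = 2*(1 + q)**2 (I(q) = 2*(q/q + q)**2 = 2*(1 + q)**2)
s(x) = (-465 + x)*(-273 + 2*x) (s(x) = (x + (x - 273))*(-465 + x) = (x + (-273 + x))*(-465 + x) = (-273 + 2*x)*(-465 + x) = (-465 + x)*(-273 + 2*x))
I((11 + E(3, 0))*8) + s(488) = 2*(1 + (11 + 3)*8)**2 + (126945 - 1203*488 + 2*488**2) = 2*(1 + 14*8)**2 + (126945 - 587064 + 2*238144) = 2*(1 + 112)**2 + (126945 - 587064 + 476288) = 2*113**2 + 16169 = 2*12769 + 16169 = 25538 + 16169 = 41707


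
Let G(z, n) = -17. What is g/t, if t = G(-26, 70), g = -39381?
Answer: 39381/17 ≈ 2316.5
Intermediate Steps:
t = -17
g/t = -39381/(-17) = -39381*(-1/17) = 39381/17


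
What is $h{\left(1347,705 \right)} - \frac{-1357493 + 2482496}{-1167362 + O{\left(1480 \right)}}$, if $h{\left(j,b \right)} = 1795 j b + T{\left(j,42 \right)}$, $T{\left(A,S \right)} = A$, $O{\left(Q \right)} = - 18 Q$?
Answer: $\frac{2035291239685347}{1194002} \approx 1.7046 \cdot 10^{9}$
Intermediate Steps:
$h{\left(j,b \right)} = j + 1795 b j$ ($h{\left(j,b \right)} = 1795 j b + j = 1795 b j + j = j + 1795 b j$)
$h{\left(1347,705 \right)} - \frac{-1357493 + 2482496}{-1167362 + O{\left(1480 \right)}} = 1347 \left(1 + 1795 \cdot 705\right) - \frac{-1357493 + 2482496}{-1167362 - 26640} = 1347 \left(1 + 1265475\right) - \frac{1125003}{-1167362 - 26640} = 1347 \cdot 1265476 - \frac{1125003}{-1194002} = 1704596172 - 1125003 \left(- \frac{1}{1194002}\right) = 1704596172 - - \frac{1125003}{1194002} = 1704596172 + \frac{1125003}{1194002} = \frac{2035291239685347}{1194002}$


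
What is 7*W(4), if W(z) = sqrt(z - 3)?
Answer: 7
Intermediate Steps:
W(z) = sqrt(-3 + z)
7*W(4) = 7*sqrt(-3 + 4) = 7*sqrt(1) = 7*1 = 7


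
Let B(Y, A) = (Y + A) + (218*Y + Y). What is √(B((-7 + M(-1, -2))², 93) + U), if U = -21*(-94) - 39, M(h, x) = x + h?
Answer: 2*√6007 ≈ 155.01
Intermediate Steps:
M(h, x) = h + x
B(Y, A) = A + 220*Y (B(Y, A) = (A + Y) + 219*Y = A + 220*Y)
U = 1935 (U = 1974 - 39 = 1935)
√(B((-7 + M(-1, -2))², 93) + U) = √((93 + 220*(-7 + (-1 - 2))²) + 1935) = √((93 + 220*(-7 - 3)²) + 1935) = √((93 + 220*(-10)²) + 1935) = √((93 + 220*100) + 1935) = √((93 + 22000) + 1935) = √(22093 + 1935) = √24028 = 2*√6007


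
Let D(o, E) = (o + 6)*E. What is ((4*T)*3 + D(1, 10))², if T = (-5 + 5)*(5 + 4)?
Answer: 4900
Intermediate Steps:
T = 0 (T = 0*9 = 0)
D(o, E) = E*(6 + o) (D(o, E) = (6 + o)*E = E*(6 + o))
((4*T)*3 + D(1, 10))² = ((4*0)*3 + 10*(6 + 1))² = (0*3 + 10*7)² = (0 + 70)² = 70² = 4900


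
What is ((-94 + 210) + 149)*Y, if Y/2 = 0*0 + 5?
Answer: 2650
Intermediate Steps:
Y = 10 (Y = 2*(0*0 + 5) = 2*(0 + 5) = 2*5 = 10)
((-94 + 210) + 149)*Y = ((-94 + 210) + 149)*10 = (116 + 149)*10 = 265*10 = 2650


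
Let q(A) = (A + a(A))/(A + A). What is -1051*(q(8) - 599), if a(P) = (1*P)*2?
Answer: 1255945/2 ≈ 6.2797e+5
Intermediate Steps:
a(P) = 2*P (a(P) = P*2 = 2*P)
q(A) = 3/2 (q(A) = (A + 2*A)/(A + A) = (3*A)/((2*A)) = (3*A)*(1/(2*A)) = 3/2)
-1051*(q(8) - 599) = -1051*(3/2 - 599) = -1051*(-1195/2) = 1255945/2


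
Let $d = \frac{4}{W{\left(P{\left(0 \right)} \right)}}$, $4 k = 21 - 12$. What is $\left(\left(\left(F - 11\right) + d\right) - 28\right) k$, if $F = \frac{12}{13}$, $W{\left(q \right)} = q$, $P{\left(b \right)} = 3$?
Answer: $- \frac{4299}{52} \approx -82.673$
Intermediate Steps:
$F = \frac{12}{13}$ ($F = 12 \cdot \frac{1}{13} = \frac{12}{13} \approx 0.92308$)
$k = \frac{9}{4}$ ($k = \frac{21 - 12}{4} = \frac{1}{4} \cdot 9 = \frac{9}{4} \approx 2.25$)
$d = \frac{4}{3} \approx 1.3333$
$\left(\left(\left(F - 11\right) + d\right) - 28\right) k = \left(\left(\left(\frac{12}{13} - 11\right) + \frac{4}{3}\right) - 28\right) \frac{9}{4} = \left(\left(- \frac{131}{13} + \frac{4}{3}\right) - 28\right) \frac{9}{4} = \left(- \frac{341}{39} - 28\right) \frac{9}{4} = \left(- \frac{1433}{39}\right) \frac{9}{4} = - \frac{4299}{52}$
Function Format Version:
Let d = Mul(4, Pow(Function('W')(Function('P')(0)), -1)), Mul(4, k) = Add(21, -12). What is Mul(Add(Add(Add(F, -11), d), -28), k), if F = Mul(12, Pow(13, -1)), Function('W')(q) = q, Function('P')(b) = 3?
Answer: Rational(-4299, 52) ≈ -82.673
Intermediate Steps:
F = Rational(12, 13) (F = Mul(12, Rational(1, 13)) = Rational(12, 13) ≈ 0.92308)
k = Rational(9, 4) (k = Mul(Rational(1, 4), Add(21, -12)) = Mul(Rational(1, 4), 9) = Rational(9, 4) ≈ 2.2500)
d = Rational(4, 3) (d = Mul(4, Pow(3, -1)) = Mul(4, Rational(1, 3)) = Rational(4, 3) ≈ 1.3333)
Mul(Add(Add(Add(F, -11), d), -28), k) = Mul(Add(Add(Add(Rational(12, 13), -11), Rational(4, 3)), -28), Rational(9, 4)) = Mul(Add(Add(Rational(-131, 13), Rational(4, 3)), -28), Rational(9, 4)) = Mul(Add(Rational(-341, 39), -28), Rational(9, 4)) = Mul(Rational(-1433, 39), Rational(9, 4)) = Rational(-4299, 52)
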